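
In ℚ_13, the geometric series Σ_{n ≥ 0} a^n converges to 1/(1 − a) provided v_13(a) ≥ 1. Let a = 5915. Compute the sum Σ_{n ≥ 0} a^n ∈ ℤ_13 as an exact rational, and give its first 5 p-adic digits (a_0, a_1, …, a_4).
Σ a^n = 1/(1 − a) = -1/5914;  first 5 digits = (1, 0, 9, 2, 3)

v_13(a) = 2 ≥ 1, so the series converges in ℤ_13 to 1/(1 − a) = 1/(1 − 5915) = -1/5914. Expand this rational in ℤ_13: compute digits iteratively via d_i = x_i mod 13, x_{i+1} = (x_i − d_i)/13. The first 5 digits are (1, 0, 9, 2, 3).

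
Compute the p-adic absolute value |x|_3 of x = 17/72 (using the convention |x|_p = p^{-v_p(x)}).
|17/72|_3 = 9

Step 1 — compute v_3(x) by factoring powers of 3 out of the numerator and denominator: v_3(17/72) = -2. Step 2 — apply |x|_p = p^{-v_p(x)} = 3^{2} = 9.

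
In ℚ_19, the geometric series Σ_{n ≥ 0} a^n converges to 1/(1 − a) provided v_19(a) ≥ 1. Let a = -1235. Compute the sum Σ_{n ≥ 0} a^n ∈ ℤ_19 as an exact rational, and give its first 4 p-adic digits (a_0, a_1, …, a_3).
Σ a^n = 1/(1 − a) = 1/1236;  first 4 digits = (1, 11, 3, 14)

v_19(a) = 1 ≥ 1, so the series converges in ℤ_19 to 1/(1 − a) = 1/(1 − (-1235)) = 1/1236. Expand this rational in ℤ_19: compute digits iteratively via d_i = x_i mod 19, x_{i+1} = (x_i − d_i)/19. The first 4 digits are (1, 11, 3, 14).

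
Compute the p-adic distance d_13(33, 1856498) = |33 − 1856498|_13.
d_13(33, 1856498) = 1/371293

Step 1 — x − y = 33 − 1856498 = -1856465. Step 2 — v_13(-1856465) = 5 (factor: -1856465 = −(13^5 · 5); the sign does not affect v_p). Step 3 — |x − y|_13 = 13^{-5} = 1/371293.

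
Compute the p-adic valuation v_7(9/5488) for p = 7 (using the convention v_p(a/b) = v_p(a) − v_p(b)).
v_7(9/5488) = -3

Factor powers of 7 from the numerator and denominator of the reduced fraction: 9 = 7^0 · 9 and 5488 = 7^3 · 16. Apply v_p(a/b) = v_p(a) − v_p(b): v_7(9/5488) = 0 − 3 = -3.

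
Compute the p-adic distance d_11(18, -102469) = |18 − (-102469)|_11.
d_11(18, -102469) = 1/14641

Step 1 — x − y = 18 − (-102469) = 102487. Step 2 — v_11(102487) = 4 (factor: 102487 = (11^4 · 7); the sign does not affect v_p). Step 3 — |x − y|_11 = 11^{-4} = 1/14641.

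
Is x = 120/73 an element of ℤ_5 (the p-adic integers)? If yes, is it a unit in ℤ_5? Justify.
x ∈ ℤ_5 but not a unit; v_5(x) = 1 > 0

ℤ_5 = {x ∈ ℚ_5 : v_5(x) ≥ 0} and ℤ_5^× = {x ∈ ℤ_5 : v_5(x) = 0}. Here v_5(120/73) = v_5(num) − v_5(den) = 1; compare against these criteria.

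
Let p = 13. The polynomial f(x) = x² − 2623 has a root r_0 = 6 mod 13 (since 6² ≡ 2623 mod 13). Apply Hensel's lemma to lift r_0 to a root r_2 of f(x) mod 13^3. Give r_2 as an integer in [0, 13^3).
r_2 = 1644 (mod 2197)

Hensel's recurrence: r_{i+1} = r_i − f(r_i)·(f′(r_i))^{-1} mod 13^{i+2}, with f′(x) = 2x. Iterate:
  r_0 = 6 (mod 13)
  r_1 = 123 (mod 169)
  r_2 = 1644 (mod 2197)
Final: r_2 = 1644, and one checks f(r_2) ≡ 0 mod 13^3.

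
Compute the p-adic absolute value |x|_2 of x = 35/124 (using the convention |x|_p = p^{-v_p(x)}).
|35/124|_2 = 4

Step 1 — compute v_2(x) by factoring powers of 2 out of the numerator and denominator: v_2(35/124) = -2. Step 2 — apply |x|_p = p^{-v_p(x)} = 2^{2} = 4.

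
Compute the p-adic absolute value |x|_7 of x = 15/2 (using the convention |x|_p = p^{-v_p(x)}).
|15/2|_7 = 1

Step 1 — compute v_7(x) by factoring powers of 7 out of the numerator and denominator: v_7(15/2) = 0. Step 2 — apply |x|_p = p^{-v_p(x)} = 7^{0} = 1.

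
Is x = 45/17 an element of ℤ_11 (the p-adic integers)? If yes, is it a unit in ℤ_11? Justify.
x ∈ ℤ_11^× (unit); v_11(x) = 0

ℤ_11 = {x ∈ ℚ_11 : v_11(x) ≥ 0} and ℤ_11^× = {x ∈ ℤ_11 : v_11(x) = 0}. Here v_11(45/17) = v_11(num) − v_11(den) = 0; compare against these criteria.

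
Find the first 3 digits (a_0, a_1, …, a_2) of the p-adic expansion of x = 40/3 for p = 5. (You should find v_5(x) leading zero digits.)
(a_0, …, a_2) = (0, 1, 2)

v_5(40/3) = 1, so a_0 = ... = a_0 = 0. Factor out: x = 5^1 · u with u = 8/3 a unit in ℤ_5. Expand u iteratively via a_{v+i} = u_i mod 5, u_{i+1} = (u_i − a_{v+i})/5:
  u_0 = 8/3;  a_1 = 1;  u_1 = (u_0 − 1)/5 = 1/3
  u_1 = 1/3;  a_2 = 2;  u_2 = (u_1 − 2)/5 = -1/3
Digits: (0, 1, 2).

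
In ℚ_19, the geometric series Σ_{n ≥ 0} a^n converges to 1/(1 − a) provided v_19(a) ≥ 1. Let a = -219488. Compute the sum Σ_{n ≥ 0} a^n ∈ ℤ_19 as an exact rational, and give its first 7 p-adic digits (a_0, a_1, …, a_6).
Σ a^n = 1/(1 − a) = 1/219489;  first 7 digits = (1, 0, 0, 6, 17, 18, 16)

v_19(a) = 3 ≥ 1, so the series converges in ℤ_19 to 1/(1 − a) = 1/(1 − (-219488)) = 1/219489. Expand this rational in ℤ_19: compute digits iteratively via d_i = x_i mod 19, x_{i+1} = (x_i − d_i)/19. The first 7 digits are (1, 0, 0, 6, 17, 18, 16).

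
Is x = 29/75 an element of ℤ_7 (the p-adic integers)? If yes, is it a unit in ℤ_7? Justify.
x ∈ ℤ_7^× (unit); v_7(x) = 0

ℤ_7 = {x ∈ ℚ_7 : v_7(x) ≥ 0} and ℤ_7^× = {x ∈ ℤ_7 : v_7(x) = 0}. Here v_7(29/75) = v_7(num) − v_7(den) = 0; compare against these criteria.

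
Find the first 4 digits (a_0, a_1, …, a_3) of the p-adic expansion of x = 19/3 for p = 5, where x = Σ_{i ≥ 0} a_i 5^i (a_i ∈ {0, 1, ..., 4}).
(a_0, …, a_3) = (3, 4, 1, 3)

v_5(19/3) = 0 (numerator and denominator both coprime to 5), so x ∈ ℤ_5^×. Compute digits iteratively via a_i = x_i mod 5, x_{i+1} = (x_i − a_i)/5, with x_0 = x:
  x_0 = 19/3;  a_0 = 3;  x_1 = (x_0 − 3)/5 = 2/3
  x_1 = 2/3;  a_1 = 4;  x_2 = (x_1 − 4)/5 = -2/3
  x_2 = -2/3;  a_2 = 1;  x_3 = (x_2 − 1)/5 = -1/3
  x_3 = -1/3;  a_3 = 3;  x_4 = (x_3 − 3)/5 = -2/3
Digits: (3, 4, 1, 3).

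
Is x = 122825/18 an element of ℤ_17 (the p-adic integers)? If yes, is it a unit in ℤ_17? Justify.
x ∈ ℤ_17 but not a unit; v_17(x) = 3 > 0

ℤ_17 = {x ∈ ℚ_17 : v_17(x) ≥ 0} and ℤ_17^× = {x ∈ ℤ_17 : v_17(x) = 0}. Here v_17(122825/18) = v_17(num) − v_17(den) = 3; compare against these criteria.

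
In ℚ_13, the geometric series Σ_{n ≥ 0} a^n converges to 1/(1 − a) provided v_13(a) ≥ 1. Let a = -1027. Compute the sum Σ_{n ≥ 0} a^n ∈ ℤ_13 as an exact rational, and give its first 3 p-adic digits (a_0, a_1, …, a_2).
Σ a^n = 1/(1 − a) = 1/1028;  first 3 digits = (1, 12, 7)

v_13(a) = 1 ≥ 1, so the series converges in ℤ_13 to 1/(1 − a) = 1/(1 − (-1027)) = 1/1028. Expand this rational in ℤ_13: compute digits iteratively via d_i = x_i mod 13, x_{i+1} = (x_i − d_i)/13. The first 3 digits are (1, 12, 7).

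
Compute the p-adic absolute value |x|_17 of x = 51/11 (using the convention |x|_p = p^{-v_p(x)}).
|51/11|_17 = 1/17

Step 1 — compute v_17(x) by factoring powers of 17 out of the numerator and denominator: v_17(51/11) = 1. Step 2 — apply |x|_p = p^{-v_p(x)} = 17^{-1} = 1/17.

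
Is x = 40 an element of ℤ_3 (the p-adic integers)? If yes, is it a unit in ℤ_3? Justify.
x ∈ ℤ_3^× (unit); v_3(x) = 0

ℤ_3 = {x ∈ ℚ_3 : v_3(x) ≥ 0} and ℤ_3^× = {x ∈ ℤ_3 : v_3(x) = 0}. Here v_3(40) = v_3(num) − v_3(den) = 0; compare against these criteria.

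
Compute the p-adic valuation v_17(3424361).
v_17(3424361) = 4

v_17(n) is the largest exponent k such that 17^k divides n. Factor out: 3424361 = 17^4 · 41. (Sign doesn't affect v_p.) So v_17(3424361) = 4.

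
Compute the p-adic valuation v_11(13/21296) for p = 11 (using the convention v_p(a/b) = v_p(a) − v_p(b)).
v_11(13/21296) = -3

Factor powers of 11 from the numerator and denominator of the reduced fraction: 13 = 11^0 · 13 and 21296 = 11^3 · 16. Apply v_p(a/b) = v_p(a) − v_p(b): v_11(13/21296) = 0 − 3 = -3.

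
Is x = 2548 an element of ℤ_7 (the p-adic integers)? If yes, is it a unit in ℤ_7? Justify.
x ∈ ℤ_7 but not a unit; v_7(x) = 2 > 0

ℤ_7 = {x ∈ ℚ_7 : v_7(x) ≥ 0} and ℤ_7^× = {x ∈ ℤ_7 : v_7(x) = 0}. Here v_7(2548) = v_7(num) − v_7(den) = 2; compare against these criteria.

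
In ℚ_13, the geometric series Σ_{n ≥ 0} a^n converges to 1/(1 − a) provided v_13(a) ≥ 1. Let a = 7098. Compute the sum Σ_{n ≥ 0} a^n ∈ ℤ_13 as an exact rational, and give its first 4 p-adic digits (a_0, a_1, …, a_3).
Σ a^n = 1/(1 − a) = -1/7097;  first 4 digits = (1, 0, 3, 3)

v_13(a) = 2 ≥ 1, so the series converges in ℤ_13 to 1/(1 − a) = 1/(1 − 7098) = -1/7097. Expand this rational in ℤ_13: compute digits iteratively via d_i = x_i mod 13, x_{i+1} = (x_i − d_i)/13. The first 4 digits are (1, 0, 3, 3).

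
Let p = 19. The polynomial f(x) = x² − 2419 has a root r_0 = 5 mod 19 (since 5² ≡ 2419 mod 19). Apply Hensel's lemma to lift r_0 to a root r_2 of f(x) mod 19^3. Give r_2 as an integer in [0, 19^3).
r_2 = 5515 (mod 6859)

Hensel's recurrence: r_{i+1} = r_i − f(r_i)·(f′(r_i))^{-1} mod 19^{i+2}, with f′(x) = 2x. Iterate:
  r_0 = 5 (mod 19)
  r_1 = 100 (mod 361)
  r_2 = 5515 (mod 6859)
Final: r_2 = 5515, and one checks f(r_2) ≡ 0 mod 19^3.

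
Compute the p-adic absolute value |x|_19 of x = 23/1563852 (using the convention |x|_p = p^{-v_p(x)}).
|23/1563852|_19 = 130321

Step 1 — compute v_19(x) by factoring powers of 19 out of the numerator and denominator: v_19(23/1563852) = -4. Step 2 — apply |x|_p = p^{-v_p(x)} = 19^{4} = 130321.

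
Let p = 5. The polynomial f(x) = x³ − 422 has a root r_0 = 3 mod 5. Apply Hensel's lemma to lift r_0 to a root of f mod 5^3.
r_2 = 63 (mod 125)

Hensel: r_{i+1} = r_i − f(r_i)/f′(r_i) mod 5^{i+2}, where f′(x) = 3x². Iterate:
  r_0 = 3 (mod 5)
  r_1 = 13 (mod 25)
  r_2 = 63 (mod 125)
Final: r = 63 with f(r) ≡ 0 mod 5^3.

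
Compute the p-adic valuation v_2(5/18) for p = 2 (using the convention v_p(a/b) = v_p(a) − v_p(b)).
v_2(5/18) = -1

Factor powers of 2 from the numerator and denominator of the reduced fraction: 5 = 2^0 · 5 and 18 = 2^1 · 9. Apply v_p(a/b) = v_p(a) − v_p(b): v_2(5/18) = 0 − 1 = -1.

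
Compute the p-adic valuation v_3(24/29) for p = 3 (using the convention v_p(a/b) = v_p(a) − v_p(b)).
v_3(24/29) = 1

Factor powers of 3 from the numerator and denominator of the reduced fraction: 24 = 3^1 · 8 and 29 = 3^0 · 29. Apply v_p(a/b) = v_p(a) − v_p(b): v_3(24/29) = 1 − 0 = 1.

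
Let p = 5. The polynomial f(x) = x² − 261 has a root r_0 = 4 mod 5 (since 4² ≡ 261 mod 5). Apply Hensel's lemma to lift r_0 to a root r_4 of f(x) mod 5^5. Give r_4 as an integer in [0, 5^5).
r_4 = 444 (mod 3125)

Hensel's recurrence: r_{i+1} = r_i − f(r_i)·(f′(r_i))^{-1} mod 5^{i+2}, with f′(x) = 2x. Iterate:
  r_0 = 4 (mod 5)
  r_1 = 19 (mod 25)
  r_2 = 69 (mod 125)
  r_3 = 444 (mod 625)
  r_4 = 444 (mod 3125)
Final: r_4 = 444, and one checks f(r_4) ≡ 0 mod 5^5.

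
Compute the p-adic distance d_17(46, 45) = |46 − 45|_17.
d_17(46, 45) = 1

Step 1 — x − y = 46 − 45 = 1. Step 2 — v_17(1) = 0 (factor: 1 = (17^0 · 1); the sign does not affect v_p). Step 3 — |x − y|_17 = 17^{0} = 1.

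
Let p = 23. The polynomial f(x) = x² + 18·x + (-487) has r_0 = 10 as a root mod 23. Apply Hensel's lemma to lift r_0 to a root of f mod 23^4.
r_3 = 208873 (mod 279841)

Hensel: r_{i+1} = r_i − f(r_i)·(f′(r_i))^{-1} mod 23^{i+2}, f′(x) = 2x + 18. Iterate:
  r_0 = 10 (mod 23)
  r_1 = 447 (mod 529)
  r_2 = 2034 (mod 12167)
  r_3 = 208873 (mod 279841)
Final: r = 208873 satisfies f(r) ≡ 0 mod 23^4.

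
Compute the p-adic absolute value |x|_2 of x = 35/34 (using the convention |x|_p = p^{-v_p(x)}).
|35/34|_2 = 2

Step 1 — compute v_2(x) by factoring powers of 2 out of the numerator and denominator: v_2(35/34) = -1. Step 2 — apply |x|_p = p^{-v_p(x)} = 2^{1} = 2.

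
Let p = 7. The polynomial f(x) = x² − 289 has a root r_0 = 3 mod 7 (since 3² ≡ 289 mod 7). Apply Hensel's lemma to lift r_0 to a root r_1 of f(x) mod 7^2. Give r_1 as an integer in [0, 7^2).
r_1 = 17 (mod 49)

Hensel's recurrence: r_{i+1} = r_i − f(r_i)·(f′(r_i))^{-1} mod 7^{i+2}, with f′(x) = 2x. Iterate:
  r_0 = 3 (mod 7)
  r_1 = 17 (mod 49)
Final: r_1 = 17, and one checks f(r_1) ≡ 0 mod 7^2.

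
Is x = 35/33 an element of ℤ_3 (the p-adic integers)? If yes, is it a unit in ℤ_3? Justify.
x ∉ ℤ_3 (v_3(x) = -1 < 0)

ℤ_3 = {x ∈ ℚ_3 : v_3(x) ≥ 0} and ℤ_3^× = {x ∈ ℤ_3 : v_3(x) = 0}. Here v_3(35/33) = v_3(num) − v_3(den) = -1; compare against these criteria.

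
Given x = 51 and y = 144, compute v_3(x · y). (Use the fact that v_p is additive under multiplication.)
v_3(7344) = 3

v_p(x) = 1 (factor: 51 = 3^1 · 17); v_p(y) = 2 (factor: 144 = 3^2 · 16). Additivity: v_p(xy) = v_p(x) + v_p(y) = 1 + 2 = 3. (Direct check: xy = 7344 = 3^3 · (272).)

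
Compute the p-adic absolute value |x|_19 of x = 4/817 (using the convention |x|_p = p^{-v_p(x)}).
|4/817|_19 = 19

Step 1 — compute v_19(x) by factoring powers of 19 out of the numerator and denominator: v_19(4/817) = -1. Step 2 — apply |x|_p = p^{-v_p(x)} = 19^{1} = 19.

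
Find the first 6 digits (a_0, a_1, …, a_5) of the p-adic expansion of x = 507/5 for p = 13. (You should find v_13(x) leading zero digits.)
(a_0, …, a_5) = (0, 0, 11, 7, 2, 5)

v_13(507/5) = 2, so a_0 = ... = a_1 = 0. Factor out: x = 13^2 · u with u = 3/5 a unit in ℤ_13. Expand u iteratively via a_{v+i} = u_i mod 13, u_{i+1} = (u_i − a_{v+i})/13:
  u_0 = 3/5;  a_2 = 11;  u_1 = (u_0 − 11)/13 = -4/5
  u_1 = -4/5;  a_3 = 7;  u_2 = (u_1 − 7)/13 = -3/5
  u_2 = -3/5;  a_4 = 2;  u_3 = (u_2 − 2)/13 = -1/5
  u_3 = -1/5;  a_5 = 5;  u_4 = (u_3 − 5)/13 = -2/5
Digits: (0, 0, 11, 7, 2, 5).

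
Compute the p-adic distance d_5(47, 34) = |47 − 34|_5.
d_5(47, 34) = 1

Step 1 — x − y = 47 − 34 = 13. Step 2 — v_5(13) = 0 (factor: 13 = (5^0 · 13); the sign does not affect v_p). Step 3 — |x − y|_5 = 5^{0} = 1.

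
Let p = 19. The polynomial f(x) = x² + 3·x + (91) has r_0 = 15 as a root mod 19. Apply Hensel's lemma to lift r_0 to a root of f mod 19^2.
r_1 = 15 (mod 361)

Hensel: r_{i+1} = r_i − f(r_i)·(f′(r_i))^{-1} mod 19^{i+2}, f′(x) = 2x + 3. Iterate:
  r_0 = 15 (mod 19)
  r_1 = 15 (mod 361)
Final: r = 15 satisfies f(r) ≡ 0 mod 19^2.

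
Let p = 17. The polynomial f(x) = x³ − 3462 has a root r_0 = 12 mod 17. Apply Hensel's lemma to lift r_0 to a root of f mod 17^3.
r_2 = 3769 (mod 4913)

Hensel: r_{i+1} = r_i − f(r_i)/f′(r_i) mod 17^{i+2}, where f′(x) = 3x². Iterate:
  r_0 = 12 (mod 17)
  r_1 = 12 (mod 289)
  r_2 = 3769 (mod 4913)
Final: r = 3769 with f(r) ≡ 0 mod 17^3.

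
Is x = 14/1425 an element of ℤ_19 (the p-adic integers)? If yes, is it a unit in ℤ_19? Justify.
x ∉ ℤ_19 (v_19(x) = -1 < 0)

ℤ_19 = {x ∈ ℚ_19 : v_19(x) ≥ 0} and ℤ_19^× = {x ∈ ℤ_19 : v_19(x) = 0}. Here v_19(14/1425) = v_19(num) − v_19(den) = -1; compare against these criteria.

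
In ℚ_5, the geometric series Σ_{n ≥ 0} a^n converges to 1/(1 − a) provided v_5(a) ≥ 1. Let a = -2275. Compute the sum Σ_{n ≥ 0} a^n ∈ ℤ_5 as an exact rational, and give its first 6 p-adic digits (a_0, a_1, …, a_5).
Σ a^n = 1/(1 − a) = 1/2276;  first 6 digits = (1, 0, 4, 1, 2, 0)

v_5(a) = 2 ≥ 1, so the series converges in ℤ_5 to 1/(1 − a) = 1/(1 − (-2275)) = 1/2276. Expand this rational in ℤ_5: compute digits iteratively via d_i = x_i mod 5, x_{i+1} = (x_i − d_i)/5. The first 6 digits are (1, 0, 4, 1, 2, 0).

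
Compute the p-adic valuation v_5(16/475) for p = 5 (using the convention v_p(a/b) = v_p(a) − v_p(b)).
v_5(16/475) = -2

Factor powers of 5 from the numerator and denominator of the reduced fraction: 16 = 5^0 · 16 and 475 = 5^2 · 19. Apply v_p(a/b) = v_p(a) − v_p(b): v_5(16/475) = 0 − 2 = -2.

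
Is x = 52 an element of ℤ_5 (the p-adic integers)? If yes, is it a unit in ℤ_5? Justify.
x ∈ ℤ_5^× (unit); v_5(x) = 0

ℤ_5 = {x ∈ ℚ_5 : v_5(x) ≥ 0} and ℤ_5^× = {x ∈ ℤ_5 : v_5(x) = 0}. Here v_5(52) = v_5(num) − v_5(den) = 0; compare against these criteria.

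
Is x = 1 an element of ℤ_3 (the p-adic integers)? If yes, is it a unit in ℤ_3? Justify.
x ∈ ℤ_3^× (unit); v_3(x) = 0

ℤ_3 = {x ∈ ℚ_3 : v_3(x) ≥ 0} and ℤ_3^× = {x ∈ ℤ_3 : v_3(x) = 0}. Here v_3(1) = v_3(num) − v_3(den) = 0; compare against these criteria.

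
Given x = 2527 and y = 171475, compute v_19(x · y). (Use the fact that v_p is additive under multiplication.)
v_19(433317325) = 5

v_p(x) = 2 (factor: 2527 = 19^2 · 7); v_p(y) = 3 (factor: 171475 = 19^3 · 25). Additivity: v_p(xy) = v_p(x) + v_p(y) = 2 + 3 = 5. (Direct check: xy = 433317325 = 19^5 · (175).)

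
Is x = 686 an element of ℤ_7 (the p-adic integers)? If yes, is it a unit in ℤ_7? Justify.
x ∈ ℤ_7 but not a unit; v_7(x) = 3 > 0

ℤ_7 = {x ∈ ℚ_7 : v_7(x) ≥ 0} and ℤ_7^× = {x ∈ ℤ_7 : v_7(x) = 0}. Here v_7(686) = v_7(num) − v_7(den) = 3; compare against these criteria.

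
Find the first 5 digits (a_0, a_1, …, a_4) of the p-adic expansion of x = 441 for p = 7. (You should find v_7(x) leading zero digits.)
(a_0, …, a_4) = (0, 0, 2, 1, 0)

v_7(441) = 2, so a_0 = ... = a_1 = 0. Factor out: x = 7^2 · u with u = 9 a unit in ℤ_7. Expand u iteratively via a_{v+i} = u_i mod 7, u_{i+1} = (u_i − a_{v+i})/7:
  u_0 = 9;  a_2 = 2;  u_1 = (u_0 − 2)/7 = 1
  u_1 = 1;  a_3 = 1;  u_2 = (u_1 − 1)/7 = 0
  u_2 = 0;  a_4 = 0;  u_3 = (u_2 − 0)/7 = 0
Digits: (0, 0, 2, 1, 0).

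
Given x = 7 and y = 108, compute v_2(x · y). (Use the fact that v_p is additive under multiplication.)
v_2(756) = 2

v_p(x) = 0 (factor: 7 = 2^0 · 7); v_p(y) = 2 (factor: 108 = 2^2 · 27). Additivity: v_p(xy) = v_p(x) + v_p(y) = 0 + 2 = 2. (Direct check: xy = 756 = 2^2 · (189).)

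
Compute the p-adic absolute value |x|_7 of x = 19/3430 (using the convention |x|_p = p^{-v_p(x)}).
|19/3430|_7 = 343

Step 1 — compute v_7(x) by factoring powers of 7 out of the numerator and denominator: v_7(19/3430) = -3. Step 2 — apply |x|_p = p^{-v_p(x)} = 7^{3} = 343.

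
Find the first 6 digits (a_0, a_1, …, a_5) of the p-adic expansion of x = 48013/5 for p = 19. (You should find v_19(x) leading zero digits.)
(a_0, …, a_5) = (0, 0, 0, 9, 11, 7)

v_19(48013/5) = 3, so a_0 = ... = a_2 = 0. Factor out: x = 19^3 · u with u = 7/5 a unit in ℤ_19. Expand u iteratively via a_{v+i} = u_i mod 19, u_{i+1} = (u_i − a_{v+i})/19:
  u_0 = 7/5;  a_3 = 9;  u_1 = (u_0 − 9)/19 = -2/5
  u_1 = -2/5;  a_4 = 11;  u_2 = (u_1 − 11)/19 = -3/5
  u_2 = -3/5;  a_5 = 7;  u_3 = (u_2 − 7)/19 = -2/5
Digits: (0, 0, 0, 9, 11, 7).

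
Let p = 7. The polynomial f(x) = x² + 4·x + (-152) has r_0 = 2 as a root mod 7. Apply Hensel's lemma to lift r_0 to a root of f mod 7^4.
r_3 = 1171 (mod 2401)

Hensel: r_{i+1} = r_i − f(r_i)·(f′(r_i))^{-1} mod 7^{i+2}, f′(x) = 2x + 4. Iterate:
  r_0 = 2 (mod 7)
  r_1 = 44 (mod 49)
  r_2 = 142 (mod 343)
  r_3 = 1171 (mod 2401)
Final: r = 1171 satisfies f(r) ≡ 0 mod 7^4.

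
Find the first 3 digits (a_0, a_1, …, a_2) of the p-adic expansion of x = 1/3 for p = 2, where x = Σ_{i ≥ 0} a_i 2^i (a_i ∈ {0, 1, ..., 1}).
(a_0, …, a_2) = (1, 1, 0)

v_2(1/3) = 0 (numerator and denominator both coprime to 2), so x ∈ ℤ_2^×. Compute digits iteratively via a_i = x_i mod 2, x_{i+1} = (x_i − a_i)/2, with x_0 = x:
  x_0 = 1/3;  a_0 = 1;  x_1 = (x_0 − 1)/2 = -1/3
  x_1 = -1/3;  a_1 = 1;  x_2 = (x_1 − 1)/2 = -2/3
  x_2 = -2/3;  a_2 = 0;  x_3 = (x_2 − 0)/2 = -1/3
Digits: (1, 1, 0).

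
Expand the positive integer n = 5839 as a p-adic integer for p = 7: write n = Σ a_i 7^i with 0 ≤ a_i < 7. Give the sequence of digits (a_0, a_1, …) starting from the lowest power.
(a_0, a_1, …) = (1, 1, 0, 3, 2)

Repeated division by 7 gives the digits low-to-high: 5839 = 1 + 1·7^1 + 3·7^3 + 2·7^4. Digit sequence: (1, 1, 0, 3, 2).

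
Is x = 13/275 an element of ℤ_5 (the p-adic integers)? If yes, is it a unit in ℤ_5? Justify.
x ∉ ℤ_5 (v_5(x) = -2 < 0)

ℤ_5 = {x ∈ ℚ_5 : v_5(x) ≥ 0} and ℤ_5^× = {x ∈ ℤ_5 : v_5(x) = 0}. Here v_5(13/275) = v_5(num) − v_5(den) = -2; compare against these criteria.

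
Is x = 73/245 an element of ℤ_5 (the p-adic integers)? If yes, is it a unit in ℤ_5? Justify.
x ∉ ℤ_5 (v_5(x) = -1 < 0)

ℤ_5 = {x ∈ ℚ_5 : v_5(x) ≥ 0} and ℤ_5^× = {x ∈ ℤ_5 : v_5(x) = 0}. Here v_5(73/245) = v_5(num) − v_5(den) = -1; compare against these criteria.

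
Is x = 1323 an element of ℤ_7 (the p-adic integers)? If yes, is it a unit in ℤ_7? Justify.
x ∈ ℤ_7 but not a unit; v_7(x) = 2 > 0

ℤ_7 = {x ∈ ℚ_7 : v_7(x) ≥ 0} and ℤ_7^× = {x ∈ ℤ_7 : v_7(x) = 0}. Here v_7(1323) = v_7(num) − v_7(den) = 2; compare against these criteria.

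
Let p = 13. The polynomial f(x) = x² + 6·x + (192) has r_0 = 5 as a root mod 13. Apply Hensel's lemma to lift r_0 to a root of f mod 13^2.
r_1 = 148 (mod 169)

Hensel: r_{i+1} = r_i − f(r_i)·(f′(r_i))^{-1} mod 13^{i+2}, f′(x) = 2x + 6. Iterate:
  r_0 = 5 (mod 13)
  r_1 = 148 (mod 169)
Final: r = 148 satisfies f(r) ≡ 0 mod 13^2.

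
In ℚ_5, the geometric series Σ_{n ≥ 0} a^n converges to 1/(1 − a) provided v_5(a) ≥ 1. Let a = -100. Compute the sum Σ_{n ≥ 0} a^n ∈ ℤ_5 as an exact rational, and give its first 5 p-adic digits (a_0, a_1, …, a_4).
Σ a^n = 1/(1 − a) = 1/101;  first 5 digits = (1, 0, 1, 4, 0)

v_5(a) = 2 ≥ 1, so the series converges in ℤ_5 to 1/(1 − a) = 1/(1 − (-100)) = 1/101. Expand this rational in ℤ_5: compute digits iteratively via d_i = x_i mod 5, x_{i+1} = (x_i − d_i)/5. The first 5 digits are (1, 0, 1, 4, 0).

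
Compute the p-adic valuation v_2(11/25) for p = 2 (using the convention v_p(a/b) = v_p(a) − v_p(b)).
v_2(11/25) = 0

Factor powers of 2 from the numerator and denominator of the reduced fraction: 11 = 2^0 · 11 and 25 = 2^0 · 25. Apply v_p(a/b) = v_p(a) − v_p(b): v_2(11/25) = 0 − 0 = 0.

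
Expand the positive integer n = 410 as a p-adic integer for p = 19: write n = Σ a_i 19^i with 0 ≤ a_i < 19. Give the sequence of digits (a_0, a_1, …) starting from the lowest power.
(a_0, a_1, …) = (11, 2, 1)

Repeated division by 19 gives the digits low-to-high: 410 = 11 + 2·19^1 + 1·19^2. Digit sequence: (11, 2, 1).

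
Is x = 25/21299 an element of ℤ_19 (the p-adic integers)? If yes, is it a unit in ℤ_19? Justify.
x ∉ ℤ_19 (v_19(x) = -2 < 0)

ℤ_19 = {x ∈ ℚ_19 : v_19(x) ≥ 0} and ℤ_19^× = {x ∈ ℤ_19 : v_19(x) = 0}. Here v_19(25/21299) = v_19(num) − v_19(den) = -2; compare against these criteria.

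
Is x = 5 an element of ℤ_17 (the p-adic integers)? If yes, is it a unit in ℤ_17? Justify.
x ∈ ℤ_17^× (unit); v_17(x) = 0

ℤ_17 = {x ∈ ℚ_17 : v_17(x) ≥ 0} and ℤ_17^× = {x ∈ ℤ_17 : v_17(x) = 0}. Here v_17(5) = v_17(num) − v_17(den) = 0; compare against these criteria.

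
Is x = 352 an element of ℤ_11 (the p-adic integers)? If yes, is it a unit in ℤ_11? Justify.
x ∈ ℤ_11 but not a unit; v_11(x) = 1 > 0

ℤ_11 = {x ∈ ℚ_11 : v_11(x) ≥ 0} and ℤ_11^× = {x ∈ ℤ_11 : v_11(x) = 0}. Here v_11(352) = v_11(num) − v_11(den) = 1; compare against these criteria.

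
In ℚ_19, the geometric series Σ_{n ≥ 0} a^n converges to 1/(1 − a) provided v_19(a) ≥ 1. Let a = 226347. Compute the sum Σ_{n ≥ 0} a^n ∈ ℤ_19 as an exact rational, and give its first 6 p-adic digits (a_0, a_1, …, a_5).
Σ a^n = 1/(1 − a) = -1/226346;  first 6 digits = (1, 0, 0, 14, 1, 0)

v_19(a) = 3 ≥ 1, so the series converges in ℤ_19 to 1/(1 − a) = 1/(1 − 226347) = -1/226346. Expand this rational in ℤ_19: compute digits iteratively via d_i = x_i mod 19, x_{i+1} = (x_i − d_i)/19. The first 6 digits are (1, 0, 0, 14, 1, 0).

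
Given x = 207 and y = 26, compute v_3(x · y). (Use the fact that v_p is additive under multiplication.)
v_3(5382) = 2

v_p(x) = 2 (factor: 207 = 3^2 · 23); v_p(y) = 0 (factor: 26 = 3^0 · 26). Additivity: v_p(xy) = v_p(x) + v_p(y) = 2 + 0 = 2. (Direct check: xy = 5382 = 3^2 · (598).)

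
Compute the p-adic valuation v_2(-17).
v_2(-17) = 0

v_2(n) is the largest exponent k such that 2^k divides n. Factor out: -17 = -2^0 · 17. (Sign doesn't affect v_p.) So v_2(-17) = 0.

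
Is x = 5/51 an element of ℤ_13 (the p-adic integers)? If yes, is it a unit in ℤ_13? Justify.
x ∈ ℤ_13^× (unit); v_13(x) = 0

ℤ_13 = {x ∈ ℚ_13 : v_13(x) ≥ 0} and ℤ_13^× = {x ∈ ℤ_13 : v_13(x) = 0}. Here v_13(5/51) = v_13(num) − v_13(den) = 0; compare against these criteria.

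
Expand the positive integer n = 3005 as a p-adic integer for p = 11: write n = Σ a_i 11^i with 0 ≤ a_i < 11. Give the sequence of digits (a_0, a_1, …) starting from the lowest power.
(a_0, a_1, …) = (2, 9, 2, 2)

Repeated division by 11 gives the digits low-to-high: 3005 = 2 + 9·11^1 + 2·11^2 + 2·11^3. Digit sequence: (2, 9, 2, 2).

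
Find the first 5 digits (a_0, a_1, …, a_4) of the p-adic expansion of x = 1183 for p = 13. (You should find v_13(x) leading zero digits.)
(a_0, …, a_4) = (0, 0, 7, 0, 0)

v_13(1183) = 2, so a_0 = ... = a_1 = 0. Factor out: x = 13^2 · u with u = 7 a unit in ℤ_13. Expand u iteratively via a_{v+i} = u_i mod 13, u_{i+1} = (u_i − a_{v+i})/13:
  u_0 = 7;  a_2 = 7;  u_1 = (u_0 − 7)/13 = 0
  u_1 = 0;  a_3 = 0;  u_2 = (u_1 − 0)/13 = 0
  u_2 = 0;  a_4 = 0;  u_3 = (u_2 − 0)/13 = 0
Digits: (0, 0, 7, 0, 0).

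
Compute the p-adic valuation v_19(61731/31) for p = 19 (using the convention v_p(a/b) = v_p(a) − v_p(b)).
v_19(61731/31) = 3

Factor powers of 19 from the numerator and denominator of the reduced fraction: 61731 = 19^3 · 9 and 31 = 19^0 · 31. Apply v_p(a/b) = v_p(a) − v_p(b): v_19(61731/31) = 3 − 0 = 3.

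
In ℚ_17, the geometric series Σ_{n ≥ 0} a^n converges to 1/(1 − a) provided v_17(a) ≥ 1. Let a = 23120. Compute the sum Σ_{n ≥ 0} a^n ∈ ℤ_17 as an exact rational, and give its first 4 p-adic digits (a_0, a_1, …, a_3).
Σ a^n = 1/(1 − a) = -1/23119;  first 4 digits = (1, 0, 12, 4)

v_17(a) = 2 ≥ 1, so the series converges in ℤ_17 to 1/(1 − a) = 1/(1 − 23120) = -1/23119. Expand this rational in ℤ_17: compute digits iteratively via d_i = x_i mod 17, x_{i+1} = (x_i − d_i)/17. The first 4 digits are (1, 0, 12, 4).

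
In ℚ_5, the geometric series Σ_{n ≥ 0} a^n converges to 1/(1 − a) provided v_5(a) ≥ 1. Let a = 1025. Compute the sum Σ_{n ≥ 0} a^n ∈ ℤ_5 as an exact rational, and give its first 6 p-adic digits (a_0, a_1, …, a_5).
Σ a^n = 1/(1 − a) = -1/1024;  first 6 digits = (1, 0, 1, 3, 2, 1)

v_5(a) = 2 ≥ 1, so the series converges in ℤ_5 to 1/(1 − a) = 1/(1 − 1025) = -1/1024. Expand this rational in ℤ_5: compute digits iteratively via d_i = x_i mod 5, x_{i+1} = (x_i − d_i)/5. The first 6 digits are (1, 0, 1, 3, 2, 1).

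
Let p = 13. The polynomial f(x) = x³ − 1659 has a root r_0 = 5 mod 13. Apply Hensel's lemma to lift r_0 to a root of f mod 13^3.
r_2 = 1916 (mod 2197)

Hensel: r_{i+1} = r_i − f(r_i)/f′(r_i) mod 13^{i+2}, where f′(x) = 3x². Iterate:
  r_0 = 5 (mod 13)
  r_1 = 57 (mod 169)
  r_2 = 1916 (mod 2197)
Final: r = 1916 with f(r) ≡ 0 mod 13^3.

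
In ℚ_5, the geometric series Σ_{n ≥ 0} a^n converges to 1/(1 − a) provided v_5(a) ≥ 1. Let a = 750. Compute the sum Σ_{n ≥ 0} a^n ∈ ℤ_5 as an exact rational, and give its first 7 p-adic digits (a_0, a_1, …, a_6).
Σ a^n = 1/(1 − a) = -1/749;  first 7 digits = (1, 0, 0, 1, 1, 0, 1)

v_5(a) = 3 ≥ 1, so the series converges in ℤ_5 to 1/(1 − a) = 1/(1 − 750) = -1/749. Expand this rational in ℤ_5: compute digits iteratively via d_i = x_i mod 5, x_{i+1} = (x_i − d_i)/5. The first 7 digits are (1, 0, 0, 1, 1, 0, 1).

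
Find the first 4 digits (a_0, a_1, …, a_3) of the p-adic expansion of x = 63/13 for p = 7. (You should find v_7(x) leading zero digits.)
(a_0, …, a_3) = (0, 5, 1, 3)

v_7(63/13) = 1, so a_0 = ... = a_0 = 0. Factor out: x = 7^1 · u with u = 9/13 a unit in ℤ_7. Expand u iteratively via a_{v+i} = u_i mod 7, u_{i+1} = (u_i − a_{v+i})/7:
  u_0 = 9/13;  a_1 = 5;  u_1 = (u_0 − 5)/7 = -8/13
  u_1 = -8/13;  a_2 = 1;  u_2 = (u_1 − 1)/7 = -3/13
  u_2 = -3/13;  a_3 = 3;  u_3 = (u_2 − 3)/7 = -6/13
Digits: (0, 5, 1, 3).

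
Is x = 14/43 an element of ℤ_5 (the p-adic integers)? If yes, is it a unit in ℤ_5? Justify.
x ∈ ℤ_5^× (unit); v_5(x) = 0

ℤ_5 = {x ∈ ℚ_5 : v_5(x) ≥ 0} and ℤ_5^× = {x ∈ ℤ_5 : v_5(x) = 0}. Here v_5(14/43) = v_5(num) − v_5(den) = 0; compare against these criteria.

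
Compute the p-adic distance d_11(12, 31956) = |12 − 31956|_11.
d_11(12, 31956) = 1/1331

Step 1 — x − y = 12 − 31956 = -31944. Step 2 — v_11(-31944) = 3 (factor: -31944 = −(11^3 · 24); the sign does not affect v_p). Step 3 — |x − y|_11 = 11^{-3} = 1/1331.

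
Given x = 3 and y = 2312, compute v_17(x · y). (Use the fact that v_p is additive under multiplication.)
v_17(6936) = 2

v_p(x) = 0 (factor: 3 = 17^0 · 3); v_p(y) = 2 (factor: 2312 = 17^2 · 8). Additivity: v_p(xy) = v_p(x) + v_p(y) = 0 + 2 = 2. (Direct check: xy = 6936 = 17^2 · (24).)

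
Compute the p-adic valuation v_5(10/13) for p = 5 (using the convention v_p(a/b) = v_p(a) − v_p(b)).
v_5(10/13) = 1

Factor powers of 5 from the numerator and denominator of the reduced fraction: 10 = 5^1 · 2 and 13 = 5^0 · 13. Apply v_p(a/b) = v_p(a) − v_p(b): v_5(10/13) = 1 − 0 = 1.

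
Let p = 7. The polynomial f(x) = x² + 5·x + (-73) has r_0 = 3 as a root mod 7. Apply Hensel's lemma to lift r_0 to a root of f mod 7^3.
r_2 = 101 (mod 343)

Hensel: r_{i+1} = r_i − f(r_i)·(f′(r_i))^{-1} mod 7^{i+2}, f′(x) = 2x + 5. Iterate:
  r_0 = 3 (mod 7)
  r_1 = 3 (mod 49)
  r_2 = 101 (mod 343)
Final: r = 101 satisfies f(r) ≡ 0 mod 7^3.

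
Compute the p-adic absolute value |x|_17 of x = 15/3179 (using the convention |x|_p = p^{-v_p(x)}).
|15/3179|_17 = 289

Step 1 — compute v_17(x) by factoring powers of 17 out of the numerator and denominator: v_17(15/3179) = -2. Step 2 — apply |x|_p = p^{-v_p(x)} = 17^{2} = 289.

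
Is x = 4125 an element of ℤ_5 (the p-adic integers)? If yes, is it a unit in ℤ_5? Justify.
x ∈ ℤ_5 but not a unit; v_5(x) = 3 > 0

ℤ_5 = {x ∈ ℚ_5 : v_5(x) ≥ 0} and ℤ_5^× = {x ∈ ℤ_5 : v_5(x) = 0}. Here v_5(4125) = v_5(num) − v_5(den) = 3; compare against these criteria.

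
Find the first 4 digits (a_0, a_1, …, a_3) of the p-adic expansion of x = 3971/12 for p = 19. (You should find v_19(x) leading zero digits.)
(a_0, …, a_3) = (0, 0, 12, 1)

v_19(3971/12) = 2, so a_0 = ... = a_1 = 0. Factor out: x = 19^2 · u with u = 11/12 a unit in ℤ_19. Expand u iteratively via a_{v+i} = u_i mod 19, u_{i+1} = (u_i − a_{v+i})/19:
  u_0 = 11/12;  a_2 = 12;  u_1 = (u_0 − 12)/19 = -7/12
  u_1 = -7/12;  a_3 = 1;  u_2 = (u_1 − 1)/19 = -1/12
Digits: (0, 0, 12, 1).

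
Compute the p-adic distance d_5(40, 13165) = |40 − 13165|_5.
d_5(40, 13165) = 1/625

Step 1 — x − y = 40 − 13165 = -13125. Step 2 — v_5(-13125) = 4 (factor: -13125 = −(5^4 · 21); the sign does not affect v_p). Step 3 — |x − y|_5 = 5^{-4} = 1/625.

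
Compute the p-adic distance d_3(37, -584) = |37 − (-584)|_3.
d_3(37, -584) = 1/27

Step 1 — x − y = 37 − (-584) = 621. Step 2 — v_3(621) = 3 (factor: 621 = (3^3 · 23); the sign does not affect v_p). Step 3 — |x − y|_3 = 3^{-3} = 1/27.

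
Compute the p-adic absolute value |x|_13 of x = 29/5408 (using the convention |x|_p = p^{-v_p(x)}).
|29/5408|_13 = 169

Step 1 — compute v_13(x) by factoring powers of 13 out of the numerator and denominator: v_13(29/5408) = -2. Step 2 — apply |x|_p = p^{-v_p(x)} = 13^{2} = 169.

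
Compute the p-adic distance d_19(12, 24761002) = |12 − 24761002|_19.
d_19(12, 24761002) = 1/2476099

Step 1 — x − y = 12 − 24761002 = -24760990. Step 2 — v_19(-24760990) = 5 (factor: -24760990 = −(19^5 · 10); the sign does not affect v_p). Step 3 — |x − y|_19 = 19^{-5} = 1/2476099.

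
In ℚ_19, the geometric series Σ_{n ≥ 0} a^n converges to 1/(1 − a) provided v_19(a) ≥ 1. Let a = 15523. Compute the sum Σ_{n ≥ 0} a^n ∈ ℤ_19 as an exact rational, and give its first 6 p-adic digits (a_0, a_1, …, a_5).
Σ a^n = 1/(1 − a) = -1/15522;  first 6 digits = (1, 0, 5, 2, 6, 2)

v_19(a) = 2 ≥ 1, so the series converges in ℤ_19 to 1/(1 − a) = 1/(1 − 15523) = -1/15522. Expand this rational in ℤ_19: compute digits iteratively via d_i = x_i mod 19, x_{i+1} = (x_i − d_i)/19. The first 6 digits are (1, 0, 5, 2, 6, 2).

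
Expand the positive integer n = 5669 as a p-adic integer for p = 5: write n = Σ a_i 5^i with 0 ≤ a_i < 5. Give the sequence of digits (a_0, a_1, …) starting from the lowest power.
(a_0, a_1, …) = (4, 3, 1, 0, 4, 1)

Repeated division by 5 gives the digits low-to-high: 5669 = 4 + 3·5^1 + 1·5^2 + 4·5^4 + 1·5^5. Digit sequence: (4, 3, 1, 0, 4, 1).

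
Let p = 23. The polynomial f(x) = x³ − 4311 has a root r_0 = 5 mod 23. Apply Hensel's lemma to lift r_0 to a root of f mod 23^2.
r_1 = 350 (mod 529)

Hensel: r_{i+1} = r_i − f(r_i)/f′(r_i) mod 23^{i+2}, where f′(x) = 3x². Iterate:
  r_0 = 5 (mod 23)
  r_1 = 350 (mod 529)
Final: r = 350 with f(r) ≡ 0 mod 23^2.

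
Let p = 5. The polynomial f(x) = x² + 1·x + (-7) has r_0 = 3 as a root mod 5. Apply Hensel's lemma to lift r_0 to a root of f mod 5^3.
r_2 = 113 (mod 125)

Hensel: r_{i+1} = r_i − f(r_i)·(f′(r_i))^{-1} mod 5^{i+2}, f′(x) = 2x + 1. Iterate:
  r_0 = 3 (mod 5)
  r_1 = 13 (mod 25)
  r_2 = 113 (mod 125)
Final: r = 113 satisfies f(r) ≡ 0 mod 5^3.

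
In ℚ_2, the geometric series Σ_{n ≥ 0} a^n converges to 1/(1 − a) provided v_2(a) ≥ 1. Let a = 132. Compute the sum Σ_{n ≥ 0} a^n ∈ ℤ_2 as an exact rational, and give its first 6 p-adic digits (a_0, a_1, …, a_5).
Σ a^n = 1/(1 − a) = -1/131;  first 6 digits = (1, 0, 1, 0, 1, 0)

v_2(a) = 2 ≥ 1, so the series converges in ℤ_2 to 1/(1 − a) = 1/(1 − 132) = -1/131. Expand this rational in ℤ_2: compute digits iteratively via d_i = x_i mod 2, x_{i+1} = (x_i − d_i)/2. The first 6 digits are (1, 0, 1, 0, 1, 0).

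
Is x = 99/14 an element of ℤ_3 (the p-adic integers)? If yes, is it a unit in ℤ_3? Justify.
x ∈ ℤ_3 but not a unit; v_3(x) = 2 > 0

ℤ_3 = {x ∈ ℚ_3 : v_3(x) ≥ 0} and ℤ_3^× = {x ∈ ℤ_3 : v_3(x) = 0}. Here v_3(99/14) = v_3(num) − v_3(den) = 2; compare against these criteria.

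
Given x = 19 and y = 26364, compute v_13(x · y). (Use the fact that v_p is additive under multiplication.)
v_13(500916) = 3

v_p(x) = 0 (factor: 19 = 13^0 · 19); v_p(y) = 3 (factor: 26364 = 13^3 · 12). Additivity: v_p(xy) = v_p(x) + v_p(y) = 0 + 3 = 3. (Direct check: xy = 500916 = 13^3 · (228).)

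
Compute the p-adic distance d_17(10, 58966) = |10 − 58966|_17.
d_17(10, 58966) = 1/4913

Step 1 — x − y = 10 − 58966 = -58956. Step 2 — v_17(-58956) = 3 (factor: -58956 = −(17^3 · 12); the sign does not affect v_p). Step 3 — |x − y|_17 = 17^{-3} = 1/4913.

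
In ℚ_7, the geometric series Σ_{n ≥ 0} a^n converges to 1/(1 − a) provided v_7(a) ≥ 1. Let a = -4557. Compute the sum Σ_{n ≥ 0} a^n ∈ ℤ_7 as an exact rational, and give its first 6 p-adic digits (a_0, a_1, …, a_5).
Σ a^n = 1/(1 − a) = 1/4558;  first 6 digits = (1, 0, 5, 0, 2, 3)

v_7(a) = 2 ≥ 1, so the series converges in ℤ_7 to 1/(1 − a) = 1/(1 − (-4557)) = 1/4558. Expand this rational in ℤ_7: compute digits iteratively via d_i = x_i mod 7, x_{i+1} = (x_i − d_i)/7. The first 6 digits are (1, 0, 5, 0, 2, 3).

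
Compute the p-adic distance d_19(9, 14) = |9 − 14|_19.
d_19(9, 14) = 1

Step 1 — x − y = 9 − 14 = -5. Step 2 — v_19(-5) = 0 (factor: -5 = −(19^0 · 5); the sign does not affect v_p). Step 3 — |x − y|_19 = 19^{0} = 1.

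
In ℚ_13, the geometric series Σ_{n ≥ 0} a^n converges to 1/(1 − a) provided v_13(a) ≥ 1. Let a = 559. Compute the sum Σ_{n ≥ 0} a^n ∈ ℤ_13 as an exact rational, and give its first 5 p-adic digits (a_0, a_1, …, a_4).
Σ a^n = 1/(1 − a) = -1/558;  first 5 digits = (1, 4, 6, 11, 12)

v_13(a) = 1 ≥ 1, so the series converges in ℤ_13 to 1/(1 − a) = 1/(1 − 559) = -1/558. Expand this rational in ℤ_13: compute digits iteratively via d_i = x_i mod 13, x_{i+1} = (x_i − d_i)/13. The first 5 digits are (1, 4, 6, 11, 12).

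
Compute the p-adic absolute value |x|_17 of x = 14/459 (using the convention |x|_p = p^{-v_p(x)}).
|14/459|_17 = 17

Step 1 — compute v_17(x) by factoring powers of 17 out of the numerator and denominator: v_17(14/459) = -1. Step 2 — apply |x|_p = p^{-v_p(x)} = 17^{1} = 17.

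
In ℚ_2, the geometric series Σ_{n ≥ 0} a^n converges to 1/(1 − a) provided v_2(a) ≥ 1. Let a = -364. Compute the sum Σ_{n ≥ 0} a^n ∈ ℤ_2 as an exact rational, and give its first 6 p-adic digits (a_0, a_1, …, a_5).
Σ a^n = 1/(1 − a) = 1/365;  first 6 digits = (1, 0, 1, 0, 0, 1)

v_2(a) = 2 ≥ 1, so the series converges in ℤ_2 to 1/(1 − a) = 1/(1 − (-364)) = 1/365. Expand this rational in ℤ_2: compute digits iteratively via d_i = x_i mod 2, x_{i+1} = (x_i − d_i)/2. The first 6 digits are (1, 0, 1, 0, 0, 1).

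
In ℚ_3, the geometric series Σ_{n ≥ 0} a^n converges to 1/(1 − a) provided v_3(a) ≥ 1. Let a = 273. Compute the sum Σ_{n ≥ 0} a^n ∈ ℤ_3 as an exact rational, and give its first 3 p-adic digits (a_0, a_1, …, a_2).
Σ a^n = 1/(1 − a) = -1/272;  first 3 digits = (1, 1, 1)

v_3(a) = 1 ≥ 1, so the series converges in ℤ_3 to 1/(1 − a) = 1/(1 − 273) = -1/272. Expand this rational in ℤ_3: compute digits iteratively via d_i = x_i mod 3, x_{i+1} = (x_i − d_i)/3. The first 3 digits are (1, 1, 1).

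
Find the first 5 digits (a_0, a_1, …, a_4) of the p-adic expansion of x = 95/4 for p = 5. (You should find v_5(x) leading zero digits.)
(a_0, …, a_4) = (0, 1, 2, 1, 1)

v_5(95/4) = 1, so a_0 = ... = a_0 = 0. Factor out: x = 5^1 · u with u = 19/4 a unit in ℤ_5. Expand u iteratively via a_{v+i} = u_i mod 5, u_{i+1} = (u_i − a_{v+i})/5:
  u_0 = 19/4;  a_1 = 1;  u_1 = (u_0 − 1)/5 = 3/4
  u_1 = 3/4;  a_2 = 2;  u_2 = (u_1 − 2)/5 = -1/4
  u_2 = -1/4;  a_3 = 1;  u_3 = (u_2 − 1)/5 = -1/4
  u_3 = -1/4;  a_4 = 1;  u_4 = (u_3 − 1)/5 = -1/4
Digits: (0, 1, 2, 1, 1).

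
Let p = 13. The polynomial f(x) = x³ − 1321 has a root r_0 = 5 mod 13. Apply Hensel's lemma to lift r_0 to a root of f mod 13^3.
r_2 = 564 (mod 2197)

Hensel: r_{i+1} = r_i − f(r_i)/f′(r_i) mod 13^{i+2}, where f′(x) = 3x². Iterate:
  r_0 = 5 (mod 13)
  r_1 = 57 (mod 169)
  r_2 = 564 (mod 2197)
Final: r = 564 with f(r) ≡ 0 mod 13^3.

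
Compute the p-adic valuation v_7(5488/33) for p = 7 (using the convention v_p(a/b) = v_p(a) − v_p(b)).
v_7(5488/33) = 3

Factor powers of 7 from the numerator and denominator of the reduced fraction: 5488 = 7^3 · 16 and 33 = 7^0 · 33. Apply v_p(a/b) = v_p(a) − v_p(b): v_7(5488/33) = 3 − 0 = 3.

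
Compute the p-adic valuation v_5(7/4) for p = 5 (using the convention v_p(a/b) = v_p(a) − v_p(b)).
v_5(7/4) = 0

Factor powers of 5 from the numerator and denominator of the reduced fraction: 7 = 5^0 · 7 and 4 = 5^0 · 4. Apply v_p(a/b) = v_p(a) − v_p(b): v_5(7/4) = 0 − 0 = 0.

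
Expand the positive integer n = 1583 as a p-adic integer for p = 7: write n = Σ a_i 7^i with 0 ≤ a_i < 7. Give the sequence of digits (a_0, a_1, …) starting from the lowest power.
(a_0, a_1, …) = (1, 2, 4, 4)

Repeated division by 7 gives the digits low-to-high: 1583 = 1 + 2·7^1 + 4·7^2 + 4·7^3. Digit sequence: (1, 2, 4, 4).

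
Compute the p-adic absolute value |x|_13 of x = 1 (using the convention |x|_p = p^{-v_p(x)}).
|1|_13 = 1

Step 1 — compute v_13(x) by factoring powers of 13 out of the numerator and denominator: v_13(1) = 0. Step 2 — apply |x|_p = p^{-v_p(x)} = 13^{0} = 1.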